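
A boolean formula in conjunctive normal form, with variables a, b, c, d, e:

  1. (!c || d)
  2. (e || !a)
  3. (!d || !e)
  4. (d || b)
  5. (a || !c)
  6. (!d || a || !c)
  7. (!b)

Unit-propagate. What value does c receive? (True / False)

Unit clause (!b) sets b = False.
From (b || d) and b = False: d = True.
(!d || !e) with d = True leaves only !e, so e = False.
(e || !a) with e = False leaves only !a, so a = False.
In (!c || a), a is now false; !c must hold, so c = False.

False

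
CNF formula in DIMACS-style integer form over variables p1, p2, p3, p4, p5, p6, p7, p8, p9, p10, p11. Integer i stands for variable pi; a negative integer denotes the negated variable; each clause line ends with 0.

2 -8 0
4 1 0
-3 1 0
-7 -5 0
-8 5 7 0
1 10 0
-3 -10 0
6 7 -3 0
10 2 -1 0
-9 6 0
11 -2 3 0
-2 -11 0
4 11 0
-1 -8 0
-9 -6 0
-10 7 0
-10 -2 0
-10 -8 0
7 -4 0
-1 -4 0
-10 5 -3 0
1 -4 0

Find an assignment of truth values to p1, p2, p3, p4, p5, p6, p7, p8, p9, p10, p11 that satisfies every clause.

p1=True  p2=False  p3=False  p4=False  p5=False  p6=True  p7=True  p8=False  p9=False  p10=True  p11=True

Check each clause:
  1. (p2 \/ ~p8) — ~p8 is true.
  2. (p1 \/ p4) — p1 is true.
  3. (~p3 \/ p1) — p1 is true.
  4. (~p7 \/ ~p5) — ~p5 is true.
  5. (~p8 \/ p7 \/ p5) — ~p8 is true.
  6. (p1 \/ p10) — p1 is true.
  7. (~p3 \/ ~p10) — ~p3 is true.
  8. (p6 \/ ~p3 \/ p7) — ~p3 is true.
  9. (~p1 \/ p10 \/ p2) — p10 is true.
  10. (~p9 \/ p6) — p6 is true.
  11. (p11 \/ ~p2 \/ p3) — p11 is true.
  12. (~p11 \/ ~p2) — ~p2 is true.
  13. (p11 \/ p4) — p11 is true.
  14. (~p1 \/ ~p8) — ~p8 is true.
  15. (~p9 \/ ~p6) — ~p9 is true.
  16. (p7 \/ ~p10) — p7 is true.
  17. (~p2 \/ ~p10) — ~p2 is true.
  18. (~p8 \/ ~p10) — ~p8 is true.
  19. (~p4 \/ p7) — ~p4 is true.
  20. (~p1 \/ ~p4) — ~p4 is true.
  21. (p5 \/ ~p10 \/ ~p3) — ~p3 is true.
  22. (p1 \/ ~p4) — p1 is true.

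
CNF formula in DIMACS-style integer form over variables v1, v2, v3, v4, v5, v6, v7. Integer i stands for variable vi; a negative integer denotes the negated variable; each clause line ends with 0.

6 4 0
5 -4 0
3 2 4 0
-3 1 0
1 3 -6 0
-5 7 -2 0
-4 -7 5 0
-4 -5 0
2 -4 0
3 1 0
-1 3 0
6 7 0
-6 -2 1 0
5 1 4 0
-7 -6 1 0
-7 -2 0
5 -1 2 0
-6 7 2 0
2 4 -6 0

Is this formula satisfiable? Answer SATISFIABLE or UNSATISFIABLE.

Try v1 = True.
  then v3 is forced to True.
Try v2 = True.
  then v7 is forced to False.
  then v5 is forced to False.
  then v4 is forced to False.
  then v6 is forced to True.
Every clause has at least one true literal under this assignment.
So v1=T  v2=T  v3=T  v4=F  v5=F  v6=T  v7=F is a satisfying assignment.

SATISFIABLE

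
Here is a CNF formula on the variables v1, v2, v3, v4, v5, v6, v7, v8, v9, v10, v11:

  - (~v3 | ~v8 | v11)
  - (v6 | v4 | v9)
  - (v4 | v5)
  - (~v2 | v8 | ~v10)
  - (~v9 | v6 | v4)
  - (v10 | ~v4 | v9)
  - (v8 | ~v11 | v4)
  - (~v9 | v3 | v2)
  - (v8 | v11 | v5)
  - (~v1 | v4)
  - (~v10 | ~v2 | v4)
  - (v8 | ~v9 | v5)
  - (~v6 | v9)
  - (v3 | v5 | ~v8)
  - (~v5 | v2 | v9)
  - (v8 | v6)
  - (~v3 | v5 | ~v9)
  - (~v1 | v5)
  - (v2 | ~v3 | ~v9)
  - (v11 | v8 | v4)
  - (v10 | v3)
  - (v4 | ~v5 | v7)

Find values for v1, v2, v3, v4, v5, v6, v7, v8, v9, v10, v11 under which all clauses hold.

v1=False, v2=False, v3=True, v4=True, v5=False, v6=False, v7=True, v8=True, v9=False, v10=True, v11=True

Pure literal: v1 appears only negated; assign v1 = False.
Pure literal: v7 appears only positively; assign v7 = True.
Branch on v2: take v2 = False.
Try v3 = True.
  then v9 is forced to False.
  then v6 is forced to False.
  then v4 is forced to True.
  then v10 is forced to True.
  then v5 is forced to False.
  then v8 is forced to True.
  then v11 is forced to True.
Check each clause:
  1. (~v8 | ~v3 | v11) — v11 is true.
  2. (v9 | v4 | v6) — v4 is true.
  3. (v5 | v4) — v4 is true.
  4. (v8 | ~v10 | ~v2) — v8 is true.
  5. (v6 | v4 | ~v9) — v4 is true.
  6. (v9 | v10 | ~v4) — v10 is true.
  7. (v8 | ~v11 | v4) — v8 is true.
  8. (v3 | ~v9 | v2) — v3 is true.
  9. (v5 | v8 | v11) — v8 is true.
  10. (~v1 | v4) — v4 is true.
  11. (~v2 | v4 | ~v10) — v4 is true.
  12. (~v9 | v5 | v8) — v8 is true.
  13. (~v6 | v9) — ~v6 is true.
  14. (~v8 | v5 | v3) — v3 is true.
  15. (v9 | ~v5 | v2) — ~v5 is true.
  16. (v8 | v6) — v8 is true.
  17. (~v9 | ~v3 | v5) — ~v9 is true.
  18. (v5 | ~v1) — ~v1 is true.
  19. (~v9 | v2 | ~v3) — ~v9 is true.
  20. (v4 | v8 | v11) — v8 is true.
  21. (v10 | v3) — v10 is true.
  22. (v4 | v7 | ~v5) — ~v5 is true.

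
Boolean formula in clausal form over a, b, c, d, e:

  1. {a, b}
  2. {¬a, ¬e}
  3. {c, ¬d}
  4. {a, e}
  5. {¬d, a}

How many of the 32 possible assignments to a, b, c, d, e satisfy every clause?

8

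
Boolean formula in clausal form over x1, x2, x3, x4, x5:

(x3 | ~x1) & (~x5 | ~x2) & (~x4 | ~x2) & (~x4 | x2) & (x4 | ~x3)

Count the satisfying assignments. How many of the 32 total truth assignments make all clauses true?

3

The models are:
  x1=F x2=F x3=F x4=F x5=F
  x1=F x2=F x3=F x4=F x5=T
  x1=F x2=T x3=F x4=F x5=F
That's 3 in total.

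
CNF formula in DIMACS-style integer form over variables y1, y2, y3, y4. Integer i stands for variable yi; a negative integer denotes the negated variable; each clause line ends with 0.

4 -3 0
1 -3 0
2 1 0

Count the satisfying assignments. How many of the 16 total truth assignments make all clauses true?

Satisfying assignments:
  y1=F y2=T y3=F y4=F
  y1=F y2=T y3=F y4=T
  y1=T y2=F y3=F y4=F
  y1=T y2=F y3=F y4=T
  y1=T y2=F y3=T y4=T
  y1=T y2=T y3=F y4=F
  y1=T y2=T y3=F y4=T
  y1=T y2=T y3=T y4=T
That's 8 in total.

8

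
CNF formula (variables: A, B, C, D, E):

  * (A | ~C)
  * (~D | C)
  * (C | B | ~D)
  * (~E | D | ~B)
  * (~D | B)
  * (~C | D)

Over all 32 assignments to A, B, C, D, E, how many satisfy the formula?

8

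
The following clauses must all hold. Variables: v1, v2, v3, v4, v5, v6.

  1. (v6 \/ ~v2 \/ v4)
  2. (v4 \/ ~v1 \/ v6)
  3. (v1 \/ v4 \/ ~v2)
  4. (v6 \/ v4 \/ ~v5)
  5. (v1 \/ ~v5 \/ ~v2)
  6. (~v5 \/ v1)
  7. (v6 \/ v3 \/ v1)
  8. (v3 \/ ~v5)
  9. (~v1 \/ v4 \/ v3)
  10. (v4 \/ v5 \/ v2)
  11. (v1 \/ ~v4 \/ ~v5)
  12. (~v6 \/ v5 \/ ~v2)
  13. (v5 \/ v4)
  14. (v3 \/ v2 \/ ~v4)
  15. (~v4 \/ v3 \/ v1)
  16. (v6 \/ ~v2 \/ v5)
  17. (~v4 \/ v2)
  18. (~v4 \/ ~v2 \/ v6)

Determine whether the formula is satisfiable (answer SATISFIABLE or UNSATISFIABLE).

v3 occurs only positively in the remaining clauses — set v3 = True.
Set v1 = True and propagate.
Set v2 = True and propagate.
Branch on v4: take v4 = False.
  then v6 is forced to True.
  then v5 is forced to True.
So v1=True  v2=True  v3=True  v4=False  v5=True  v6=True is a satisfying assignment.

SATISFIABLE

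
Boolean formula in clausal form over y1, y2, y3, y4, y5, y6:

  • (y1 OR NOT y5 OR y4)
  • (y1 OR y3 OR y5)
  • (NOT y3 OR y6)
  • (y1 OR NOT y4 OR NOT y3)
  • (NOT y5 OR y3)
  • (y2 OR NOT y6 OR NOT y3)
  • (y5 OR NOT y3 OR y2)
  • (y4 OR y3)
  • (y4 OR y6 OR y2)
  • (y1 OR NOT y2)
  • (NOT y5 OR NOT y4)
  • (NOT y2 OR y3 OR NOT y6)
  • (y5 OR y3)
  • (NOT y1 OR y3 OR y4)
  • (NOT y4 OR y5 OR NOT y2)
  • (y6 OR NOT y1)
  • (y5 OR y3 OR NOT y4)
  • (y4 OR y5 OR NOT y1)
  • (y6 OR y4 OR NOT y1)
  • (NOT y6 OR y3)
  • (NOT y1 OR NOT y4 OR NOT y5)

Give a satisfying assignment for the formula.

Branch on y1: take y1 = True.
  then y6 is forced to True.
  then y3 is forced to True.
  then y2 is forced to True.
Branch on y4: take y4 = False.
  then y5 is forced to True.
Check each clause:
  1. (NOT y5 OR y4 OR y1) — y1 is true.
  2. (y1 OR y5 OR y3) — y1 is true.
  3. (y6 OR NOT y3) — y6 is true.
  4. (NOT y4 OR y1 OR NOT y3) — y1 is true.
  5. (y3 OR NOT y5) — y3 is true.
  6. (y2 OR NOT y6 OR NOT y3) — y2 is true.
  7. (NOT y3 OR y5 OR y2) — y2 is true.
  8. (y3 OR y4) — y3 is true.
  9. (y6 OR y2 OR y4) — y2 is true.
  10. (y1 OR NOT y2) — y1 is true.
  11. (NOT y4 OR NOT y5) — NOT y4 is true.
  12. (y3 OR NOT y6 OR NOT y2) — y3 is true.
  13. (y5 OR y3) — y3 is true.
  14. (NOT y1 OR y4 OR y3) — y3 is true.
  15. (y5 OR NOT y4 OR NOT y2) — NOT y4 is true.
  16. (y6 OR NOT y1) — y6 is true.
  17. (y3 OR y5 OR NOT y4) — y3 is true.
  18. (NOT y1 OR y4 OR y5) — y5 is true.
  19. (y4 OR y6 OR NOT y1) — y6 is true.
  20. (y3 OR NOT y6) — y3 is true.
  21. (NOT y4 OR NOT y1 OR NOT y5) — NOT y4 is true.

y1=T, y2=T, y3=T, y4=F, y5=T, y6=T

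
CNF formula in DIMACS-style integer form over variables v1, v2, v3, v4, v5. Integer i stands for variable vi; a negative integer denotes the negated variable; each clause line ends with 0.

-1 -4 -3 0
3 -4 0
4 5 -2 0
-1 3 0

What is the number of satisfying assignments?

13

Case analysis on v3 and v4:
  v3=1, v4=1: remaining (v1,v2,v5) ∈ {(0,0,0); (0,0,1); (0,1,0); (0,1,1)} — 4.
  v3=1, v4=0: v1 free; 3 ways for (v2,v5) × 2^1 = 6.
  v3=0, v4=1: a clause becomes empty — 0.
  v3=0, v4=0: remaining (v1,v2,v5) ∈ {(0,0,0); (0,0,1); (0,1,1)} — 3.
Total: 4 + 6 + 0 + 3 = 13.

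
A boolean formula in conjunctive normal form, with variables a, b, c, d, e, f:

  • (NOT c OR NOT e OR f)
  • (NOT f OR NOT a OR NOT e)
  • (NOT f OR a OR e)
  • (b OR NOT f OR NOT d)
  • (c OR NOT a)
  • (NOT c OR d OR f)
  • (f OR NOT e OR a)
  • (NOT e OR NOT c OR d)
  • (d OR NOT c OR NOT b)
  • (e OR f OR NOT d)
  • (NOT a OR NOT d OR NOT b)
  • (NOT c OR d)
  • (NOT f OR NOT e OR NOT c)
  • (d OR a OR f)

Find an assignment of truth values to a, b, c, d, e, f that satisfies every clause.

a = False  b = True  c = False  d = True  e = True  f = True

Try a = False.
For the remaining variables, b = True, c = False, d = True, e = True, f = True works.
Every clause has at least one true literal under this assignment.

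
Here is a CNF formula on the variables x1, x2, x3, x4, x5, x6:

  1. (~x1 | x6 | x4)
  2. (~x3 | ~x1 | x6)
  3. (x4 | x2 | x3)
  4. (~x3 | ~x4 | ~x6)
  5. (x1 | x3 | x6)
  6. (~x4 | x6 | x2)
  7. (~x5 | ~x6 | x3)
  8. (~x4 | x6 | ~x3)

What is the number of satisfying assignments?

Case analysis on x6 and x3:
  x6=1, x3=1: forces x4=0; x1, x2, x5 free → 2^3 = 8.
  x6=1, x3=0: x1 free; 3 ways for (x2,x4,x5) × 2^1 = 6.
  x6=0, x3=1: remaining (x1,x2,x4,x5) ∈ {(0,0,0,0); (0,0,0,1); (0,1,0,0); (0,1,0,1)} — 4.
  x6=0, x3=0: remaining (x1,x2,x4,x5) ∈ {(1,1,1,0); (1,1,1,1)} — 2.
Total: 8 + 6 + 4 + 2 = 20.

20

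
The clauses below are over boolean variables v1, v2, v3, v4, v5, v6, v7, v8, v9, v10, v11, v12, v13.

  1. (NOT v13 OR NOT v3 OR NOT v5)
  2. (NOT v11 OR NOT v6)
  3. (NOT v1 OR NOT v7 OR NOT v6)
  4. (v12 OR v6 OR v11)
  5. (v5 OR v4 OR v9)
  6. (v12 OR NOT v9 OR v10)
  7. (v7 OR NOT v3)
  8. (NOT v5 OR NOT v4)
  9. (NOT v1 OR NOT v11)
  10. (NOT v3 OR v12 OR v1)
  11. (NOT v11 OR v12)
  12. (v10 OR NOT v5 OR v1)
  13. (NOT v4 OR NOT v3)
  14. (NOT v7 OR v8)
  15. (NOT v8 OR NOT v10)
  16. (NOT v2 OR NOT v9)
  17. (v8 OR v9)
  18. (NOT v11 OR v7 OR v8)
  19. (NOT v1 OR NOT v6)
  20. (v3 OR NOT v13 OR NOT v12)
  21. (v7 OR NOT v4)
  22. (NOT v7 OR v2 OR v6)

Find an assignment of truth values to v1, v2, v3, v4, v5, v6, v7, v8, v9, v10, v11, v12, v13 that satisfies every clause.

v13 occurs only negated in the remaining clauses — set v13 = False.
Branch on v1: take v1 = True.
  then v11 is forced to False.
  then v6 is forced to False.
  then v12 is forced to True.
The remaining clauses are satisfied by v2 = False, v3 = False, v4 = False, v5 = True, v7 = False, v8 = True, v9 = False, v10 = False.

v1=True, v2=False, v3=False, v4=False, v5=True, v6=False, v7=False, v8=True, v9=False, v10=False, v11=False, v12=True, v13=False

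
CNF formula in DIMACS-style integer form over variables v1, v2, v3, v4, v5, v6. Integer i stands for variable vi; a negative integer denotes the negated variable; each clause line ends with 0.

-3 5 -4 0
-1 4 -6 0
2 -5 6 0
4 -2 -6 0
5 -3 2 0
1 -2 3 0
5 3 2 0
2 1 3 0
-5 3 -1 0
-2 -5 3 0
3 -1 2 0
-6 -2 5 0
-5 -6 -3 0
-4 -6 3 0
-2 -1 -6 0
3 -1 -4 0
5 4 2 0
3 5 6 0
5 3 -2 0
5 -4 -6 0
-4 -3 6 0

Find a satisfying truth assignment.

v1=T, v2=T, v3=T, v4=F, v5=F, v6=F

Check each clause:
  1. (NOT v3 OR v5 OR NOT v4) — NOT v4 is true.
  2. (v4 OR NOT v6 OR NOT v1) — NOT v6 is true.
  3. (v2 OR v6 OR NOT v5) — v2 is true.
  4. (NOT v6 OR NOT v2 OR v4) — NOT v6 is true.
  5. (v2 OR NOT v3 OR v5) — v2 is true.
  6. (v3 OR NOT v2 OR v1) — v1 is true.
  7. (v5 OR v3 OR v2) — v2 is true.
  8. (v2 OR v1 OR v3) — v1 is true.
  9. (NOT v1 OR v3 OR NOT v5) — v3 is true.
  10. (NOT v5 OR NOT v2 OR v3) — v3 is true.
  11. (NOT v1 OR v2 OR v3) — v2 is true.
  12. (NOT v2 OR NOT v6 OR v5) — NOT v6 is true.
  13. (NOT v3 OR NOT v6 OR NOT v5) — NOT v6 is true.
  14. (NOT v4 OR v3 OR NOT v6) — NOT v6 is true.
  15. (NOT v6 OR NOT v1 OR NOT v2) — NOT v6 is true.
  16. (NOT v1 OR NOT v4 OR v3) — v3 is true.
  17. (v5 OR v4 OR v2) — v2 is true.
  18. (v5 OR v6 OR v3) — v3 is true.
  19. (NOT v2 OR v5 OR v3) — v3 is true.
  20. (NOT v6 OR v5 OR NOT v4) — NOT v6 is true.
  21. (NOT v3 OR NOT v4 OR v6) — NOT v4 is true.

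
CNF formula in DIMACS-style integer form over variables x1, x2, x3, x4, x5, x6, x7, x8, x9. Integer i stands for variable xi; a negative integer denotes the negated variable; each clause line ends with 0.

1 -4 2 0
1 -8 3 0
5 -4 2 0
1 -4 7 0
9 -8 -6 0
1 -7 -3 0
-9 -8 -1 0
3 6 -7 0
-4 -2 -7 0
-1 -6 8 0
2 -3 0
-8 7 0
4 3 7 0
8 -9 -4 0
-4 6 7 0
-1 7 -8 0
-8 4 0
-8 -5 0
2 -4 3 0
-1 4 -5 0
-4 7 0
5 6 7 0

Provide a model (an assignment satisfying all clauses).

x1=0, x2=1, x3=0, x4=0, x5=0, x6=1, x7=1, x8=0, x9=0

Check each clause:
  1. (x1 OR x2 OR NOT x4) — x2 is true.
  2. (x3 OR x1 OR NOT x8) — NOT x8 is true.
  3. (x5 OR NOT x4 OR x2) — x2 is true.
  4. (x7 OR NOT x4 OR x1) — NOT x4 is true.
  5. (NOT x8 OR x9 OR NOT x6) — NOT x8 is true.
  6. (x1 OR NOT x7 OR NOT x3) — NOT x3 is true.
  7. (NOT x9 OR NOT x8 OR NOT x1) — NOT x8 is true.
  8. (NOT x7 OR x3 OR x6) — x6 is true.
  9. (NOT x2 OR NOT x4 OR NOT x7) — NOT x4 is true.
  10. (NOT x1 OR NOT x6 OR x8) — NOT x1 is true.
  11. (NOT x3 OR x2) — x2 is true.
  12. (NOT x8 OR x7) — NOT x8 is true.
  13. (x3 OR x4 OR x7) — x7 is true.
  14. (x8 OR NOT x4 OR NOT x9) — NOT x4 is true.
  15. (x6 OR NOT x4 OR x7) — NOT x4 is true.
  16. (NOT x8 OR x7 OR NOT x1) — NOT x8 is true.
  17. (x4 OR NOT x8) — NOT x8 is true.
  18. (NOT x8 OR NOT x5) — NOT x8 is true.
  19. (x2 OR x3 OR NOT x4) — x2 is true.
  20. (NOT x5 OR x4 OR NOT x1) — NOT x5 is true.
  21. (x7 OR NOT x4) — NOT x4 is true.
  22. (x7 OR x6 OR x5) — x6 is true.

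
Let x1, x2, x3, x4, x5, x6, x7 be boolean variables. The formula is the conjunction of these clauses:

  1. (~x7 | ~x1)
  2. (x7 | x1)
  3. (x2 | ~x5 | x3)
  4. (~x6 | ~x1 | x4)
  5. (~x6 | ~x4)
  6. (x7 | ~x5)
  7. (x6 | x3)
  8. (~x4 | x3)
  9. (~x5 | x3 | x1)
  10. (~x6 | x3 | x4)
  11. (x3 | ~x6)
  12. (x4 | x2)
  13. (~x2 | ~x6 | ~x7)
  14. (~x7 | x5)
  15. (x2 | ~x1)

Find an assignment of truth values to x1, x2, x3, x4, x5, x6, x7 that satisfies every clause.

x1=F, x2=F, x3=T, x4=T, x5=T, x6=F, x7=T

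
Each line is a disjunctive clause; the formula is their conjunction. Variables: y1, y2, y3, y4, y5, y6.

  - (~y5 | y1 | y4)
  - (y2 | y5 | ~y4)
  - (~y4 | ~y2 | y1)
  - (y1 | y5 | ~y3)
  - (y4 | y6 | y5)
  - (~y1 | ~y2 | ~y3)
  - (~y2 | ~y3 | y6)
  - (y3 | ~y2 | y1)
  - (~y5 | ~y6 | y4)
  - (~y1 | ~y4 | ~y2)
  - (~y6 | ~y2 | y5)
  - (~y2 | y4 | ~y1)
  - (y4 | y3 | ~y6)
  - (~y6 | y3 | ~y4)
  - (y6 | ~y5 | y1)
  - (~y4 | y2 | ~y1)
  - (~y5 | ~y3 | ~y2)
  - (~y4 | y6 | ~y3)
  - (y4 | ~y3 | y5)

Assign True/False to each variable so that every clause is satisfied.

Try y1 = True.
The remaining clauses are satisfied by y2 = False, y3 = False, y4 = False, y5 = True, y6 = False.
Every clause has at least one true literal under this assignment.

y1 = 1, y2 = 0, y3 = 0, y4 = 0, y5 = 1, y6 = 0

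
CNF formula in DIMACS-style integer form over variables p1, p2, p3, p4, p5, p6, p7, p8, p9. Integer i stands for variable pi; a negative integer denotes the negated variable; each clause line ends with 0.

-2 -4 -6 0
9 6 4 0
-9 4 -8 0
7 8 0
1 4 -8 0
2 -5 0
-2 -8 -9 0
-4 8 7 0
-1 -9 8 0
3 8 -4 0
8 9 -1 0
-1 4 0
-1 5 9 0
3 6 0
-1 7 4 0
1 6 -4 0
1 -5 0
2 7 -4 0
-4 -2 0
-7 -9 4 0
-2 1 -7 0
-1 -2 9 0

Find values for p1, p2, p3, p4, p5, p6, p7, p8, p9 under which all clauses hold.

p1 = False, p2 = False, p3 = True, p4 = True, p5 = False, p6 = True, p7 = True, p8 = False, p9 = True

Check each clause:
  1. (~p4 | ~p6 | ~p2) — ~p2 is true.
  2. (p9 | p6 | p4) — p9 is true.
  3. (~p9 | ~p8 | p4) — ~p8 is true.
  4. (p7 | p8) — p7 is true.
  5. (p4 | ~p8 | p1) — ~p8 is true.
  6. (~p5 | p2) — ~p5 is true.
  7. (~p9 | ~p8 | ~p2) — ~p8 is true.
  8. (p8 | ~p4 | p7) — p7 is true.
  9. (p8 | ~p9 | ~p1) — ~p1 is true.
  10. (p8 | ~p4 | p3) — p3 is true.
  11. (p9 | ~p1 | p8) — p9 is true.
  12. (p4 | ~p1) — p4 is true.
  13. (p9 | ~p1 | p5) — p9 is true.
  14. (p6 | p3) — p3 is true.
  15. (p7 | p4 | ~p1) — p4 is true.
  16. (~p4 | p6 | p1) — p6 is true.
  17. (p1 | ~p5) — ~p5 is true.
  18. (p2 | ~p4 | p7) — p7 is true.
  19. (~p2 | ~p4) — ~p2 is true.
  20. (~p9 | p4 | ~p7) — p4 is true.
  21. (~p2 | p1 | ~p7) — ~p2 is true.
  22. (~p2 | p9 | ~p1) — p9 is true.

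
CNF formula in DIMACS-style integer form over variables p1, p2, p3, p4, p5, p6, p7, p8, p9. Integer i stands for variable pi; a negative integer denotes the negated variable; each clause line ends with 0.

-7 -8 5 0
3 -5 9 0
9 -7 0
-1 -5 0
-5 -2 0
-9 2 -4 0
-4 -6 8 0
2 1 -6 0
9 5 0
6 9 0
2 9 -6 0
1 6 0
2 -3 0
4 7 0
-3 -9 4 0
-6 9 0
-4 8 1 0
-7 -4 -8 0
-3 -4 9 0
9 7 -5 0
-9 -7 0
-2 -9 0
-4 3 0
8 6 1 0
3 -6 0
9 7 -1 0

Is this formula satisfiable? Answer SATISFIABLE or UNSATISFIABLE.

p9 = True:
  propagation gives p7=False, p4=True, p2=True; an empty clause results — contradiction.
p9 = False:
  propagation gives p7=False, p5=True; an empty clause results — contradiction.
Every branch closes, so no satisfying assignment exists.

UNSATISFIABLE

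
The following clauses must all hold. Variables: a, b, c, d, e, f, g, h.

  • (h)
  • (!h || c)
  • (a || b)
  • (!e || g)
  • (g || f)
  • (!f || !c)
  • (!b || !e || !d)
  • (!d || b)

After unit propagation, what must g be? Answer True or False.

True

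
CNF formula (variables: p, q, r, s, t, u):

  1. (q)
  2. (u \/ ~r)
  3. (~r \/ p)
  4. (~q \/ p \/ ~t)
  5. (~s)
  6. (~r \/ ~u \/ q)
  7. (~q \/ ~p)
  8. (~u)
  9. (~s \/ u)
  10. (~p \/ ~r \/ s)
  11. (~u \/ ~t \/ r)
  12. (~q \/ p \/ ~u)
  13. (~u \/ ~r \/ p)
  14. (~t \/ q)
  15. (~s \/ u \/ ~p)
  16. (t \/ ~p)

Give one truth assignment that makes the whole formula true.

p=False, q=True, r=False, s=False, t=False, u=False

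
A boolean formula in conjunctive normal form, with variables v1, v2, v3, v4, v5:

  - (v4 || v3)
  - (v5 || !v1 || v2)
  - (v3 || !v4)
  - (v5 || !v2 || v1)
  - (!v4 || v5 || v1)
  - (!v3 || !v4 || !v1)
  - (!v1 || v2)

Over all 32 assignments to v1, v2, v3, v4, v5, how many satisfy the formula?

7

Satisfying assignments:
  v1=0 v2=0 v3=1 v4=0 v5=0
  v1=0 v2=0 v3=1 v4=0 v5=1
  v1=0 v2=0 v3=1 v4=1 v5=1
  v1=0 v2=1 v3=1 v4=0 v5=1
  v1=0 v2=1 v3=1 v4=1 v5=1
  v1=1 v2=1 v3=1 v4=0 v5=0
  v1=1 v2=1 v3=1 v4=0 v5=1
Count: 7.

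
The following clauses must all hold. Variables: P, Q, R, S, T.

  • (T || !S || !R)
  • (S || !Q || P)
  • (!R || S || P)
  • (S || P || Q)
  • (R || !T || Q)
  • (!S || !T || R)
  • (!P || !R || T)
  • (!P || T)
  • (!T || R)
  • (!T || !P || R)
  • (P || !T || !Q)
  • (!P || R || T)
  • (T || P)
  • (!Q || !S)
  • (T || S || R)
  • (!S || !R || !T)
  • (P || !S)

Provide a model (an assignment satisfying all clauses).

P=True, Q=True, R=True, S=False, T=True

Set P = True and propagate.
  then T is forced to True.
  then R is forced to True.
  then S is forced to False.
Q is now unconstrained; take Q = True.
Check each clause:
  1. (!R || !S || T) — T is true.
  2. (P || S || !Q) — P is true.
  3. (P || !R || S) — P is true.
  4. (Q || S || P) — P is true.
  5. (!T || Q || R) — Q is true.
  6. (R || !S || !T) — R is true.
  7. (T || !R || !P) — T is true.
  8. (T || !P) — T is true.
  9. (!T || R) — R is true.
  10. (!P || !T || R) — R is true.
  11. (!T || !Q || P) — P is true.
  12. (T || R || !P) — R is true.
  13. (T || P) — P is true.
  14. (!S || !Q) — !S is true.
  15. (R || T || S) — R is true.
  16. (!S || !R || !T) — !S is true.
  17. (!S || P) — P is true.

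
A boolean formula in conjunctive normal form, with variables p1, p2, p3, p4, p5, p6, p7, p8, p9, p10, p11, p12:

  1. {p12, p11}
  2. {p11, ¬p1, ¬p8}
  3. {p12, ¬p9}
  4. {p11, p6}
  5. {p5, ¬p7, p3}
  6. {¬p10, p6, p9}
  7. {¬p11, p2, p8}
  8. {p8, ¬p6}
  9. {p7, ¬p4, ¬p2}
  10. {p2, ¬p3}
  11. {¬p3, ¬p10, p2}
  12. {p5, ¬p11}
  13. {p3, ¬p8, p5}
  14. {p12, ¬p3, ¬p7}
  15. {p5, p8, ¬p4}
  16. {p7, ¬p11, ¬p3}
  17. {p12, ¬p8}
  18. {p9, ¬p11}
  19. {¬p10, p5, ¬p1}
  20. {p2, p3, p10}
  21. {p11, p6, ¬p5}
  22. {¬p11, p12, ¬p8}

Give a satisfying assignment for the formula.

p1 = 0, p2 = 1, p3 = 1, p4 = 0, p5 = 0, p6 = 1, p7 = 1, p8 = 1, p9 = 1, p10 = 0, p11 = 0, p12 = 1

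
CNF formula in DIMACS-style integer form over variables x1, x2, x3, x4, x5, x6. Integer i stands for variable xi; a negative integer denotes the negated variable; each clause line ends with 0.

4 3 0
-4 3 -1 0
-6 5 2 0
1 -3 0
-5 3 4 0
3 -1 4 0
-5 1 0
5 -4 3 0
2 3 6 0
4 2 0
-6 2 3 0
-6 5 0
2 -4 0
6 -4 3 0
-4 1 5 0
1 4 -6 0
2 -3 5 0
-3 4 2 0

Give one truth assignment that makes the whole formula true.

Pure literal: x2 appears only positively; assign x2 = True.
Branch on x1: take x1 = True.
The remaining clauses are satisfied by x3 = True, x4 = True, x5 = False, x6 = False.
Every clause has at least one true literal under this assignment.

x1=True  x2=True  x3=True  x4=True  x5=False  x6=False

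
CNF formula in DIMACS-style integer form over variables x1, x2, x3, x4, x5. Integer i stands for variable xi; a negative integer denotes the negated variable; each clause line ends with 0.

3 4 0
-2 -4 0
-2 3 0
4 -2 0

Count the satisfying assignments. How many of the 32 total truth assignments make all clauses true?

12

Split on x2, then x4.
  x2=1, x4=1: a clause becomes empty — 0.
  x2=1, x4=0: a clause becomes empty — 0.
  x2=0, x4=1: x1, x3, x5 free → 2^3 = 8.
  x2=0, x4=0: remaining (x1,x3,x5) ∈ {(0,1,0); (0,1,1); (1,1,0); (1,1,1)} — 4.
Total: 0 + 0 + 8 + 4 = 12.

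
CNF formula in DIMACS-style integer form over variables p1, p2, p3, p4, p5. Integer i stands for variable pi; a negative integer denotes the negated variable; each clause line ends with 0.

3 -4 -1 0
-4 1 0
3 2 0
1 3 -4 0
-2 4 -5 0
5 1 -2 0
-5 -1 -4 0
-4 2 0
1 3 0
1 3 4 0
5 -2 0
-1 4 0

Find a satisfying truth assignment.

Pure literal: p3 appears only positively; assign p3 = True.
Branch on p1: take p1 = False.
  then p4 is forced to False.
The remaining clauses are satisfied by p2 = False, p5 = False.

p1=False, p2=False, p3=True, p4=False, p5=False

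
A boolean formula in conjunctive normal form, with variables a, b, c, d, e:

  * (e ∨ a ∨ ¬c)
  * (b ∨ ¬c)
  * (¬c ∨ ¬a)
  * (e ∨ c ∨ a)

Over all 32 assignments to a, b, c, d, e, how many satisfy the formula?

Case analysis on c and a:
  c=1, a=1: a clause becomes empty — 0.
  c=1, a=0: remaining (b,d,e) ∈ {(1,0,1); (1,1,1)} — 2.
  c=0, a=1: b, d, e free → 2^3 = 8.
  c=0, a=0: remaining (b,d,e) ∈ {(0,0,1); (0,1,1); (1,0,1); (1,1,1)} — 4.
Total: 0 + 2 + 8 + 4 = 14.

14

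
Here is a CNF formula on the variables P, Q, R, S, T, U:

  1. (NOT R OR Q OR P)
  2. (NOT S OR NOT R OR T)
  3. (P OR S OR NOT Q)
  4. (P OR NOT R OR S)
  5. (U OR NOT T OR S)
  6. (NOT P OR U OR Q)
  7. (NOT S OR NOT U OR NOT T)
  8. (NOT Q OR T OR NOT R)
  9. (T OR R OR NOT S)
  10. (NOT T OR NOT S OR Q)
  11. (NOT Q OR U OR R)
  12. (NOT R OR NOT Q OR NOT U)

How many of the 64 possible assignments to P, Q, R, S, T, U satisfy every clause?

11

Split on Q, then R.
  Q=1, R=1: remaining (P,S,T,U) ∈ {(0,1,1,0); (1,1,1,0)} — 2.
  Q=1, R=0: remaining (P,S,T,U) ∈ {(1,0,0,1); (1,0,1,1)} — 2.
  Q=0, R=1: remaining (P,S,T,U) ∈ {(1,0,0,1); (1,0,1,1)} — 2.
  Q=0, R=0: 5 of the 16 assignments to (P,S,T,U) work.
Total: 2 + 2 + 2 + 5 = 11.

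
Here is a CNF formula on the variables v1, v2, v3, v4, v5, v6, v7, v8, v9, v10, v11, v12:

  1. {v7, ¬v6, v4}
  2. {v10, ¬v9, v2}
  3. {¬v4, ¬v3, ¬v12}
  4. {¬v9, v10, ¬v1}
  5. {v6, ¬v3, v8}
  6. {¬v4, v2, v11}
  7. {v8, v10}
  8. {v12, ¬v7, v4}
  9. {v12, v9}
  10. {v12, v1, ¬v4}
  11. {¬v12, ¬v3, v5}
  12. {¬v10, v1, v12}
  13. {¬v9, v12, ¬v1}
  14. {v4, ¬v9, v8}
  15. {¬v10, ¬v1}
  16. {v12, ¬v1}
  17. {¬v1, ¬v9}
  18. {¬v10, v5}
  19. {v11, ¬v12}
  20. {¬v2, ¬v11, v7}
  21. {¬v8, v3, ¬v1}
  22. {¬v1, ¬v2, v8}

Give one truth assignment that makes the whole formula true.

v1=False, v2=False, v3=False, v4=True, v5=True, v6=False, v7=False, v8=True, v9=True, v10=True, v11=True, v12=True

Check each clause:
  1. {v7, v4, ¬v6} — ¬v6 is true.
  2. {v2, ¬v9, v10} — v10 is true.
  3. {¬v12, ¬v3, ¬v4} — ¬v3 is true.
  4. {¬v1, v10, ¬v9} — v10 is true.
  5. {v6, ¬v3, v8} — v8 is true.
  6. {v11, ¬v4, v2} — v11 is true.
  7. {v8, v10} — v8 is true.
  8. {v12, v4, ¬v7} — ¬v7 is true.
  9. {v9, v12} — v9 is true.
  10. {¬v4, v1, v12} — v12 is true.
  11. {¬v12, v5, ¬v3} — ¬v3 is true.
  12. {¬v10, v1, v12} — v12 is true.
  13. {¬v9, ¬v1, v12} — v12 is true.
  14. {¬v9, v8, v4} — v8 is true.
  15. {¬v10, ¬v1} — ¬v1 is true.
  16. {¬v1, v12} — v12 is true.
  17. {¬v9, ¬v1} — ¬v1 is true.
  18. {¬v10, v5} — v5 is true.
  19. {v11, ¬v12} — v11 is true.
  20. {¬v2, v7, ¬v11} — ¬v2 is true.
  21. {v3, ¬v1, ¬v8} — ¬v1 is true.
  22. {v8, ¬v1, ¬v2} — v8 is true.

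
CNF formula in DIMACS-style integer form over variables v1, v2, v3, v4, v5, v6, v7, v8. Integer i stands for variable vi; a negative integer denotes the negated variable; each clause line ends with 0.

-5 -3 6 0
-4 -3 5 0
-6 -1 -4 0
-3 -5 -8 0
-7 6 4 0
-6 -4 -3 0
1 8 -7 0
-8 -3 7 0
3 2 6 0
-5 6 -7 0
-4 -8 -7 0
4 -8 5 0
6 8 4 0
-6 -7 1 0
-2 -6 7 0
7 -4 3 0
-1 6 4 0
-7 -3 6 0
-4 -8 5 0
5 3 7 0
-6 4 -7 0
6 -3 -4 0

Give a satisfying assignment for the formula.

v1 = F, v2 = F, v3 = T, v4 = F, v5 = F, v6 = T, v7 = F, v8 = F

Branch on v1: take v1 = False.
For the remaining variables, v2 = False, v3 = True, v4 = False, v5 = False, v6 = True, v7 = False, v8 = False works.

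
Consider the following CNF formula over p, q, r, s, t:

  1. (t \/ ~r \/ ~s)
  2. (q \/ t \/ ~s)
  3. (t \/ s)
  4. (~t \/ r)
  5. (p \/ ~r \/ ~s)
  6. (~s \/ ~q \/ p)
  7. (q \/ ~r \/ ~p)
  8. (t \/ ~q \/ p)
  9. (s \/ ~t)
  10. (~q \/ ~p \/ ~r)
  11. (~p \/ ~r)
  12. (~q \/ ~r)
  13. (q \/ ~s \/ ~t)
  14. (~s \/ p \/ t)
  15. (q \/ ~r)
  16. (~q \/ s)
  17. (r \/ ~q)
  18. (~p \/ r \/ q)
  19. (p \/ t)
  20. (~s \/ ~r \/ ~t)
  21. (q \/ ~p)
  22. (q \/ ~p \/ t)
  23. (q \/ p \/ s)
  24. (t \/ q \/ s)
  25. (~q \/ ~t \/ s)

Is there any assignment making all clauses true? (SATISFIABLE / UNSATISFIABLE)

UNSATISFIABLE

q = True:
  propagation gives r=False; an empty clause results — contradiction.
q = False:
  propagation gives r=False, t=False, s=False; an empty clause results — contradiction.
Every branch closes, so no satisfying assignment exists.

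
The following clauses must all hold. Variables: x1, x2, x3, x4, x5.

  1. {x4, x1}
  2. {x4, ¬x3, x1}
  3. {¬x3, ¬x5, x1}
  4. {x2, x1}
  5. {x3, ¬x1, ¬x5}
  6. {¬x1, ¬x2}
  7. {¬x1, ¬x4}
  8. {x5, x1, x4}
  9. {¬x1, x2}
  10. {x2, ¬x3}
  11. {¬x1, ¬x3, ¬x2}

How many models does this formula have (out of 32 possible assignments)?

Satisfying assignments:
  x1=0 x2=1 x3=0 x4=1 x5=0
  x1=0 x2=1 x3=0 x4=1 x5=1
  x1=0 x2=1 x3=1 x4=1 x5=0
Count: 3.

3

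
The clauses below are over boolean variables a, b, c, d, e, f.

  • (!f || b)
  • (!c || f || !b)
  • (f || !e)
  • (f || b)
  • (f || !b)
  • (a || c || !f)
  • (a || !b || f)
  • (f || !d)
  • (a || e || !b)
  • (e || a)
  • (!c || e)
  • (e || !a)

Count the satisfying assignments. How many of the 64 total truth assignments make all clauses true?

6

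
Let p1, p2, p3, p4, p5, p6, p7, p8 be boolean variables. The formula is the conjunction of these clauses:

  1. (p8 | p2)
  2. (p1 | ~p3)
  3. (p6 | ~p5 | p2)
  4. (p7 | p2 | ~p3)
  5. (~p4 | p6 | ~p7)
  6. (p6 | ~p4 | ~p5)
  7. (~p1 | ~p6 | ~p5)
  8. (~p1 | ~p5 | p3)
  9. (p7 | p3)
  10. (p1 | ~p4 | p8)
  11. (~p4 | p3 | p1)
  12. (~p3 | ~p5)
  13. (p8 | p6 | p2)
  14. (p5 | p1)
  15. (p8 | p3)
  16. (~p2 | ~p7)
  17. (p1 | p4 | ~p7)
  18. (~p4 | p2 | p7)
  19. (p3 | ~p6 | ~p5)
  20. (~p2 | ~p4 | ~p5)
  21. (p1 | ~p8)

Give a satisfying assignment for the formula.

p1=T  p2=T  p3=T  p4=F  p5=F  p6=T  p7=F  p8=F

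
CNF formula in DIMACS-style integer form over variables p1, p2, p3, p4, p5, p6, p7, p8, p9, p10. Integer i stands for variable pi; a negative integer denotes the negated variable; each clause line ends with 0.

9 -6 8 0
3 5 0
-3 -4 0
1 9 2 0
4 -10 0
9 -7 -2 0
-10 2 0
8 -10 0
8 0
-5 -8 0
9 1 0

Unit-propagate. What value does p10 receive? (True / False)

False

(p8) is a unit clause: p8 = True.
(~p8 | ~p5): since p8 = True, the clause reduces to (~p5). p5 = False.
From (p3 | p5) and p5 = False: p3 = True.
From (~p4 | ~p3) and p3 = True: p4 = False.
In (p4 | ~p10), p4 is now false; ~p10 must hold, so p10 = False.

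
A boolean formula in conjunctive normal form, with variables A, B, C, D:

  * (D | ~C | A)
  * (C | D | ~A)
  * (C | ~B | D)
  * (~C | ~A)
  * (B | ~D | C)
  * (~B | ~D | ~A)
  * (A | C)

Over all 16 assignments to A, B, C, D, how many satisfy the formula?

The models are:
  A=0 B=0 C=1 D=1
  A=0 B=1 C=1 D=1
Count: 2.

2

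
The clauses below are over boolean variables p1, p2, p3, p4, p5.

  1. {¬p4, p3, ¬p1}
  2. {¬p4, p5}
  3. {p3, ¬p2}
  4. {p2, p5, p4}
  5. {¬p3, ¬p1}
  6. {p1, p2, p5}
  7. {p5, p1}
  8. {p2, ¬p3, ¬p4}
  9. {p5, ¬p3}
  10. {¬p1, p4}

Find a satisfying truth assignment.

p1=False, p2=False, p3=False, p4=True, p5=True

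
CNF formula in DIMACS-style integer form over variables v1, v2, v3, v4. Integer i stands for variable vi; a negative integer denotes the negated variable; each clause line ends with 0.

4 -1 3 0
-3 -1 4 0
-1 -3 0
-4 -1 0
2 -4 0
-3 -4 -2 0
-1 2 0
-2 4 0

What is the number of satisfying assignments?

The models are:
  v1=0 v2=0 v3=0 v4=0
  v1=0 v2=0 v3=1 v4=0
  v1=0 v2=1 v3=0 v4=1
That's 3 in total.

3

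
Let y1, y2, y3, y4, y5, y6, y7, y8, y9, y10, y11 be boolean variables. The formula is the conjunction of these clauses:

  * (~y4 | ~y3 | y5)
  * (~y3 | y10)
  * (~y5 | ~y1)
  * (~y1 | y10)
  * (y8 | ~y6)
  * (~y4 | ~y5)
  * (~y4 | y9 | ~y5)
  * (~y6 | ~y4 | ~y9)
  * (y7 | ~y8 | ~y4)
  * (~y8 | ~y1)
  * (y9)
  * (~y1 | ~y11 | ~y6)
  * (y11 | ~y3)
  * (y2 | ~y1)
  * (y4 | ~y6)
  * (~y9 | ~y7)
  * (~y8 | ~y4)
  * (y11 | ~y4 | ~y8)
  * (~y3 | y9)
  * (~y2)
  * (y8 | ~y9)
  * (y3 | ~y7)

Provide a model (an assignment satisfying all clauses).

(y9) is a unit clause, so y9 = True.
The clause (~y7) is unit: y7 must be False.
(~y2) is a unit clause, so y2 = False.
(~y1) is a unit clause, so y1 = False.
(y8) is a unit clause, so y8 = True.
Unit propagation: (~y4) forces y4 = False.
The clause (~y6) is unit: y6 must be False.
Pure literal: y3 appears only negated; assign y3 = False.
Pure literal: y11 appears only positively; assign y11 = True.
y5, y10 are now unconstrained; take y5 = False, y10 = False.

y1 = F, y2 = F, y3 = F, y4 = F, y5 = F, y6 = F, y7 = F, y8 = T, y9 = T, y10 = F, y11 = T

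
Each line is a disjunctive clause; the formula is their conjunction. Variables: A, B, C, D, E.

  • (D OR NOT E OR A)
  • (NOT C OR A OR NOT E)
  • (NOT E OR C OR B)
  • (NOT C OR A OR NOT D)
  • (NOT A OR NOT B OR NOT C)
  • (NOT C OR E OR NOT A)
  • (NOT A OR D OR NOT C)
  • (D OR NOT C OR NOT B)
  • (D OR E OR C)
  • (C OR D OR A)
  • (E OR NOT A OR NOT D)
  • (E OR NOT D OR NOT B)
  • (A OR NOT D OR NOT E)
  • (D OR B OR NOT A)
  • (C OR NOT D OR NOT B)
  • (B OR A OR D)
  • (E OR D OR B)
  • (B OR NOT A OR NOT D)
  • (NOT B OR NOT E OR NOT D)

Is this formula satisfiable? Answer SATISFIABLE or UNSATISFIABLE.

Try A = True.
For the remaining variables, B = True, C = False, D = False, E = True works.
So A=1, B=1, C=0, D=0, E=1 is a satisfying assignment.

SATISFIABLE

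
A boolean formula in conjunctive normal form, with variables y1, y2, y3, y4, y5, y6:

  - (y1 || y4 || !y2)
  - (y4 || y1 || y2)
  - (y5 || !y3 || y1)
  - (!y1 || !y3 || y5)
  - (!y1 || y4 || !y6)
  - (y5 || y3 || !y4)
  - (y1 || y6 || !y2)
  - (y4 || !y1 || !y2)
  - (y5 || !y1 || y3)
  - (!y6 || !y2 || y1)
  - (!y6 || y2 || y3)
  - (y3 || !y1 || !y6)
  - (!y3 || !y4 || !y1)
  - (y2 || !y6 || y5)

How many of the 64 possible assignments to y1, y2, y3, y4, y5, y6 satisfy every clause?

7

Case analysis on y1 and y2:
  y1=T, y2=T: remaining (y3,y4,y5,y6) ∈ {(F,T,T,F)} — 1.
  y1=T, y2=F: remaining (y3,y4,y5,y6) ∈ {(F,F,T,F); (F,T,T,F); (T,F,T,F)} — 3.
  y1=F, y2=T: a clause becomes empty — 0.
  y1=F, y2=F: remaining (y3,y4,y5,y6) ∈ {(F,T,T,F); (T,T,T,F); (T,T,T,T)} — 3.
Total: 1 + 3 + 0 + 3 = 7.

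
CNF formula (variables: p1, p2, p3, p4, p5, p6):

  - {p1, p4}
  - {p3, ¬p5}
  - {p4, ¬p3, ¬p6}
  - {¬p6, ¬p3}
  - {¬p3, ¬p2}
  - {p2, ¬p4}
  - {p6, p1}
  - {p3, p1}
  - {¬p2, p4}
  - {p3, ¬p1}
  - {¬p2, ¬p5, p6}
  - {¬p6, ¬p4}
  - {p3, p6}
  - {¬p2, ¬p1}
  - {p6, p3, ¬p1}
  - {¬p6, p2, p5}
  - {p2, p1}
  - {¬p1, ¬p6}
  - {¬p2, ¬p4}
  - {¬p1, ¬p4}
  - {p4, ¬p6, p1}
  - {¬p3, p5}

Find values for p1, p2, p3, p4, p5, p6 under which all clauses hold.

p1=True  p2=False  p3=True  p4=False  p5=True  p6=False

Check each clause:
  1. {p1, p4} — p1 is true.
  2. {¬p5, p3} — p3 is true.
  3. {¬p6, ¬p3, p4} — ¬p6 is true.
  4. {¬p6, ¬p3} — ¬p6 is true.
  5. {¬p2, ¬p3} — ¬p2 is true.
  6. {¬p4, p2} — ¬p4 is true.
  7. {p1, p6} — p1 is true.
  8. {p1, p3} — p1 is true.
  9. {p4, ¬p2} — ¬p2 is true.
  10. {p3, ¬p1} — p3 is true.
  11. {¬p5, ¬p2, p6} — ¬p2 is true.
  12. {¬p4, ¬p6} — ¬p6 is true.
  13. {p3, p6} — p3 is true.
  14. {¬p2, ¬p1} — ¬p2 is true.
  15. {p6, p3, ¬p1} — p3 is true.
  16. {p2, p5, ¬p6} — ¬p6 is true.
  17. {p2, p1} — p1 is true.
  18. {¬p1, ¬p6} — ¬p6 is true.
  19. {¬p2, ¬p4} — ¬p4 is true.
  20. {¬p1, ¬p4} — ¬p4 is true.
  21. {p4, p1, ¬p6} — p1 is true.
  22. {¬p3, p5} — p5 is true.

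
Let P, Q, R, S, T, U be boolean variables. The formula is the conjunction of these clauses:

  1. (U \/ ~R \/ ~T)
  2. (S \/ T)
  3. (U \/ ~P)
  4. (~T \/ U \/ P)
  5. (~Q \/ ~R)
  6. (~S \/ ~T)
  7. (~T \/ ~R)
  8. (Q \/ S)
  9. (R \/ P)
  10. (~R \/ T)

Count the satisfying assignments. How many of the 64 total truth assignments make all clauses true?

3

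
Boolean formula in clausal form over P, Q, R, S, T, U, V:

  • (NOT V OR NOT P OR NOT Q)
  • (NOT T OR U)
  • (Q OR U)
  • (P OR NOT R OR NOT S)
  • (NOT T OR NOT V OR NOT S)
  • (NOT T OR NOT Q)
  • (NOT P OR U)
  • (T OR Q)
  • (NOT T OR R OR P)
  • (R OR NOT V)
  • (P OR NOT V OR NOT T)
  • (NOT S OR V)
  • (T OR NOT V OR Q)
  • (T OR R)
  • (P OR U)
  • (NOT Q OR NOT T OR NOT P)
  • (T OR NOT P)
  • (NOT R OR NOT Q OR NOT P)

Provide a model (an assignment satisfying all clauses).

P = False, Q = True, R = True, S = False, T = False, U = True, V = False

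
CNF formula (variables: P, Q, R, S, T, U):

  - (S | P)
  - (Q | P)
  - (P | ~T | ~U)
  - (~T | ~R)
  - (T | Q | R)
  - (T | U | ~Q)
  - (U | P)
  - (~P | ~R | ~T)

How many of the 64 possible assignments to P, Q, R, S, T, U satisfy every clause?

Split on P, then T.
  P=1, T=1: forces R=0; Q, S, U free → 2^3 = 8.
  P=1, T=0: S free; 4 ways for (Q,R,U) × 2^1 = 8.
  P=0, T=1: a clause becomes empty — 0.
  P=0, T=0: remaining (Q,R,S,U) ∈ {(1,0,1,1); (1,1,1,1)} — 2.
Total: 8 + 8 + 0 + 2 = 18.

18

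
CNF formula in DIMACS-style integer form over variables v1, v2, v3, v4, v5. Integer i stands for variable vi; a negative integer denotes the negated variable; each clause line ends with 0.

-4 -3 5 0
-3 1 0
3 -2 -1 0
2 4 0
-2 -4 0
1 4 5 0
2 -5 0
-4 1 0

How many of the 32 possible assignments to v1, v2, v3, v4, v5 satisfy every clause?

4

Satisfying assignments:
  v1=0 v2=1 v3=0 v4=0 v5=1
  v1=1 v2=0 v3=0 v4=1 v5=0
  v1=1 v2=1 v3=1 v4=0 v5=0
  v1=1 v2=1 v3=1 v4=0 v5=1
Count: 4.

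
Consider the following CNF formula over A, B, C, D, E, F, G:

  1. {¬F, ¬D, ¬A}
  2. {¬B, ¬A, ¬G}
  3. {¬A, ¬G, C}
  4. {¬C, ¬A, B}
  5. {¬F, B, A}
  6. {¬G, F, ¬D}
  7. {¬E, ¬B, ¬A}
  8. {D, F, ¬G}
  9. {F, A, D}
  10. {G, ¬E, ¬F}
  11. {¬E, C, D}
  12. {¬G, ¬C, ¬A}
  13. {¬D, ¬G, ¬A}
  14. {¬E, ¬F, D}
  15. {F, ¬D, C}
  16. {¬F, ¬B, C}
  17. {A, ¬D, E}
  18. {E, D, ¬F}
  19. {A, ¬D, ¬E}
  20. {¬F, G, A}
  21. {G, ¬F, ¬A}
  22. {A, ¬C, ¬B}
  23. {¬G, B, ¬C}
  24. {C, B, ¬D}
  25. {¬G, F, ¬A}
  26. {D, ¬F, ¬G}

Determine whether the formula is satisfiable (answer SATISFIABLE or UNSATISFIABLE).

SATISFIABLE

Try A = True.
Set B = True and propagate.
  then G is forced to False.
  then E is forced to False.
  then F is forced to False.
Set C = True and propagate.
D is now unconstrained; take D = True.
So A = T, B = T, C = T, D = T, E = F, F = F, G = F is a satisfying assignment.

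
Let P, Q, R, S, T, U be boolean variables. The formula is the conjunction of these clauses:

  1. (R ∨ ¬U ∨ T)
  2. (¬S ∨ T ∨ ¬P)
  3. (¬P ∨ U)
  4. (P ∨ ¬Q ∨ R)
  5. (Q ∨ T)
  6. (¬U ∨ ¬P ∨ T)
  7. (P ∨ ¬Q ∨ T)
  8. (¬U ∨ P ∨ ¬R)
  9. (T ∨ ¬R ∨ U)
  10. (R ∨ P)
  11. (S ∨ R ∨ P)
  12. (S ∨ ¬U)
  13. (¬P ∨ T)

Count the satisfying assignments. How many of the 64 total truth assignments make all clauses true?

Case analysis on P and T:
  P=1, T=1: remaining (Q,R,S,U) ∈ {(0,0,1,1); (0,1,1,1); (1,0,1,1); (1,1,1,1)} — 4.
  P=1, T=0: a clause becomes empty — 0.
  P=0, T=1: remaining (Q,R,S,U) ∈ {(0,1,0,0); (0,1,1,0); (1,1,0,0); (1,1,1,0)} — 4.
  P=0, T=0: a clause becomes empty — 0.
Total: 4 + 0 + 4 + 0 = 8.

8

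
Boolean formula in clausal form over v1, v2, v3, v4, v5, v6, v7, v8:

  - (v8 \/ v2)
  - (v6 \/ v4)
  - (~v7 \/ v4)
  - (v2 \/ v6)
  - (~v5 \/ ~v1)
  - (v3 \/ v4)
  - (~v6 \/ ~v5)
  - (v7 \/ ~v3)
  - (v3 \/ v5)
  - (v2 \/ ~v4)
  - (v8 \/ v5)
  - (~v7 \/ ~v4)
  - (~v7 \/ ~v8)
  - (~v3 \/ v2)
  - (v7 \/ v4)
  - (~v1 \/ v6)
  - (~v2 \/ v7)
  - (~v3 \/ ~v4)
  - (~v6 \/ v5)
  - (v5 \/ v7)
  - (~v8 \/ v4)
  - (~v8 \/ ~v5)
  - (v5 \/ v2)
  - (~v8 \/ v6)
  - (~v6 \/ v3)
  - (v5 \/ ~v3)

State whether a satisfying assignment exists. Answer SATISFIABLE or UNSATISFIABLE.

UNSATISFIABLE

v5 = True:
  propagation gives v1=False, v6=False, v4=True, v2=True; an empty clause results — contradiction.
v5 = False:
  propagation gives v3=True; an empty clause results — contradiction.
Every branch closes, so no satisfying assignment exists.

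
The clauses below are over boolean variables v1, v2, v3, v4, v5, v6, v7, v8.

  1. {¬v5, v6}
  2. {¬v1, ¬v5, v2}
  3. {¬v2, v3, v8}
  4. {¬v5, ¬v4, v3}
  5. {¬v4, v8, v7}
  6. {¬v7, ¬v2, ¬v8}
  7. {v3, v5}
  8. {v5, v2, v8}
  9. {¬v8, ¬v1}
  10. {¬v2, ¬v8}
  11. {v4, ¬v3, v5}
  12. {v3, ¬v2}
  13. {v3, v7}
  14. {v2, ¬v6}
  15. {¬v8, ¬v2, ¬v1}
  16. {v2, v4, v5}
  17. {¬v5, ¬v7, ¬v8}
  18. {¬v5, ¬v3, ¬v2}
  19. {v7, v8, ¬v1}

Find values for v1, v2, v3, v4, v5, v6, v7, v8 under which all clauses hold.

Try v1 = True.
  then v8 is forced to False.
  then v7 is forced to True.
Try v2 = True.
  then v3 is forced to True.
  then v5 is forced to False.
  then v4 is forced to True.
v6 is now unconstrained; take v6 = False.
Check each clause:
  1. {¬v5, v6} — ¬v5 is true.
  2. {¬v1, ¬v5, v2} — v2 is true.
  3. {v8, v3, ¬v2} — v3 is true.
  4. {¬v5, v3, ¬v4} — v3 is true.
  5. {v8, ¬v4, v7} — v7 is true.
  6. {¬v8, ¬v7, ¬v2} — ¬v8 is true.
  7. {v5, v3} — v3 is true.
  8. {v8, v5, v2} — v2 is true.
  9. {¬v8, ¬v1} — ¬v8 is true.
  10. {¬v2, ¬v8} — ¬v8 is true.
  11. {v5, ¬v3, v4} — v4 is true.
  12. {¬v2, v3} — v3 is true.
  13. {v7, v3} — v3 is true.
  14. {v2, ¬v6} — v2 is true.
  15. {¬v8, ¬v2, ¬v1} — ¬v8 is true.
  16. {v4, v2, v5} — v2 is true.
  17. {¬v5, ¬v7, ¬v8} — ¬v8 is true.
  18. {¬v2, ¬v5, ¬v3} — ¬v5 is true.
  19. {¬v1, v8, v7} — v7 is true.

v1=T, v2=T, v3=T, v4=T, v5=F, v6=F, v7=T, v8=F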